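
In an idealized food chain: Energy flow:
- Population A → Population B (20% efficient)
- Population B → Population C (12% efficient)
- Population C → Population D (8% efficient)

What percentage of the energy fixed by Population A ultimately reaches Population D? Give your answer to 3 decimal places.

Product of link efficiencies: 0.2 × 0.12 × 0.08 = 0.00192
As a percentage: 0.00192 × 100 = 0.192%

0.192%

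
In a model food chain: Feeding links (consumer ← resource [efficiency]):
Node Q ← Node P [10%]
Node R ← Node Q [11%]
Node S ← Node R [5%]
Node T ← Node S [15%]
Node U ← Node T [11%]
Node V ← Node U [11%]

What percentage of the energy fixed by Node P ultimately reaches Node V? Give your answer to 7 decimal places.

0.0000998%

Product of link efficiencies: 0.1 × 0.11 × 0.05 × 0.15 × 0.11 × 0.11 = 0.00000099825
As a percentage: 0.00000099825 × 100 = 0.0000998%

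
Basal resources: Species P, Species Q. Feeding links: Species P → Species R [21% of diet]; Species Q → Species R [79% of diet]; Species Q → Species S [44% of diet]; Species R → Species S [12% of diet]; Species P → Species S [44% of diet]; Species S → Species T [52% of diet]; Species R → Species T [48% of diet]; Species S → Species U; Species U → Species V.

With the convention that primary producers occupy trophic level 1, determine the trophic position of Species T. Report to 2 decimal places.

Species R: 1 + (0.21×1 + 0.79×1) = 2
Species S: 1 + (0.44×1 + 0.12×2 + 0.44×1) = 2.12
Species T: 1 + (0.52×2.12 + 0.48×2) = 3.0624
Species U: 1 + 2.12 = 3.12
Species V: 1 + 3.12 = 4.12

3.06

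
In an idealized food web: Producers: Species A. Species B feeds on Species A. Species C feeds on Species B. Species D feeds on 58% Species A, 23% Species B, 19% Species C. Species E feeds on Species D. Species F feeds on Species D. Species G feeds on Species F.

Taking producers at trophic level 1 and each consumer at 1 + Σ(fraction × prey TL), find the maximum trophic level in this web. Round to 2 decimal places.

4.61

Species B: 1 + 1 = 2
Species C: 1 + 2 = 3
Species D: 1 + (0.58×1 + 0.23×2 + 0.19×3) = 2.61
Species E: 1 + 2.61 = 3.61
Species F: 1 + 2.61 = 3.61
Species G: 1 + 3.61 = 4.61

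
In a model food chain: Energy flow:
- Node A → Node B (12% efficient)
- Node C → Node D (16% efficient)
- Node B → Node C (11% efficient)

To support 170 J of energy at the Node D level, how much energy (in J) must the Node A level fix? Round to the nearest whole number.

80492 J

Cumulative transfer efficiency: 0.12 × 0.11 × 0.16 = 0.002112
Node A energy = 170 / 0.002112 = 80492 J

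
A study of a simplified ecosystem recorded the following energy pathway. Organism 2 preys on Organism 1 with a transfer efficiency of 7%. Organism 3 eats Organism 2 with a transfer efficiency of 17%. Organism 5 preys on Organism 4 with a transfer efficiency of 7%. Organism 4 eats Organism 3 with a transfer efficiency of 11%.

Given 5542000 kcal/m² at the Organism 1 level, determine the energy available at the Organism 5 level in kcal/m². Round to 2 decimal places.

507.81 kcal/m²

Organism 2: 5542000 × 0.07 = 387940 kcal/m²
Organism 3: 387940 × 0.17 = 65949.8 kcal/m²
Organism 4: 65949.8 × 0.11 = 7254.478 kcal/m²
Organism 5: 7254.478 × 0.07 = 507.81346 kcal/m²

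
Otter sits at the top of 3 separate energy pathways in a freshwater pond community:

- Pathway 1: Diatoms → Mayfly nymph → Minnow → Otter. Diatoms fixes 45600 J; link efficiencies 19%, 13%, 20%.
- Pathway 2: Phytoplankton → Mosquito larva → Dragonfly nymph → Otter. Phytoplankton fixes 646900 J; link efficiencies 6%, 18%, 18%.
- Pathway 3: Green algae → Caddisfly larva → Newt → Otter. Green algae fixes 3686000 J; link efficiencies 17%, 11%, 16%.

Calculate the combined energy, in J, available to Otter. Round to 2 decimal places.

12511.35 J

Pathway 1: 45600 × 0.19 × 0.13 × 0.2 = 225.264 J
Pathway 2: 646900 × 0.06 × 0.18 × 0.18 = 1257.5736 J
Pathway 3: 3686000 × 0.17 × 0.11 × 0.16 = 11028.512 J
Total at Otter: 225.264 + 1257.5736 + 11028.512 = 12511.3496 J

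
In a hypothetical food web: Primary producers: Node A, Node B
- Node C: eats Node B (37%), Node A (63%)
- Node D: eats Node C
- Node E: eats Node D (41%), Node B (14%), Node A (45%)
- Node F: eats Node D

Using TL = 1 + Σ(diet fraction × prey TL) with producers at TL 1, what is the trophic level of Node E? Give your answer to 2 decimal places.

Node C: 1 + (0.37×1 + 0.63×1) = 2
Node D: 1 + 2 = 3
Node E: 1 + (0.41×3 + 0.14×1 + 0.45×1) = 2.82
Node F: 1 + 3 = 4

2.82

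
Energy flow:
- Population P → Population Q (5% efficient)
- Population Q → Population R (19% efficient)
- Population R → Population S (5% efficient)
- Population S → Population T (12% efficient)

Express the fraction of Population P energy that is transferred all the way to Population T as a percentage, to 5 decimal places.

Product of link efficiencies: 0.05 × 0.19 × 0.05 × 0.12 = 0.000057
As a percentage: 0.000057 × 100 = 0.00570%

0.00570%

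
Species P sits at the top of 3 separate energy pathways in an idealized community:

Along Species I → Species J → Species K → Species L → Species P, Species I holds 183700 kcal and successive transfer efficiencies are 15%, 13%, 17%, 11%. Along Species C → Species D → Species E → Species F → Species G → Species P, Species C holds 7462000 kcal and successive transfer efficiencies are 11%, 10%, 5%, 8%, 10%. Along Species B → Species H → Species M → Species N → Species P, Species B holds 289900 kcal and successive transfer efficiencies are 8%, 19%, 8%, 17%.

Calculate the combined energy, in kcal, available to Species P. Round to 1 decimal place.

159.7 kcal

Via Species I: 183700 × 0.15 × 0.13 × 0.17 × 0.11 = 66.986205 kcal
Via Species C: 7462000 × 0.11 × 0.1 × 0.05 × 0.08 × 0.1 = 32.8328 kcal
Via Species B: 289900 × 0.08 × 0.19 × 0.08 × 0.17 = 59.928128 kcal
Total at Species P: 66.986205 + 32.8328 + 59.928128 = 159.747133 kcal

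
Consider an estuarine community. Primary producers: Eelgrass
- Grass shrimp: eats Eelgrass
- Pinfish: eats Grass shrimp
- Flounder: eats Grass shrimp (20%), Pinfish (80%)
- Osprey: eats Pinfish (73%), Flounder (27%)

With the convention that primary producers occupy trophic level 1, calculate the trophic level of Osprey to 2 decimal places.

4.22

Grass shrimp: 1 + 1 = 2
Pinfish: 1 + 2 = 3
Flounder: 1 + (0.2×2 + 0.8×3) = 3.8
Osprey: 1 + (0.73×3 + 0.27×3.8) = 4.216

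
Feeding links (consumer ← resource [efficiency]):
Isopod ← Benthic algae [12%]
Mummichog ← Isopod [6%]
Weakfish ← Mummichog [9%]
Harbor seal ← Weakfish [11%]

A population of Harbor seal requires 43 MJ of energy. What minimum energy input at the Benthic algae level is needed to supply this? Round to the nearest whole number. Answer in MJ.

603255 MJ

Cumulative transfer efficiency: 0.12 × 0.06 × 0.09 × 0.11 = 0.00007128
Benthic algae energy = 43 / 0.00007128 = 603255 MJ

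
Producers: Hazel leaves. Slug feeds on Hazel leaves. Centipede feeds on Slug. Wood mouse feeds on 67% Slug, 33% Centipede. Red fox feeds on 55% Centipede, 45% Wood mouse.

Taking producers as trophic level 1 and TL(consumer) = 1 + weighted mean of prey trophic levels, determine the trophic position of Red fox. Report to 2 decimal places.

Slug: 1 + 1 = 2
Centipede: 1 + 2 = 3
Wood mouse: 1 + (0.67×2 + 0.33×3) = 3.33
Red fox: 1 + (0.55×3 + 0.45×3.33) = 4.1485

4.15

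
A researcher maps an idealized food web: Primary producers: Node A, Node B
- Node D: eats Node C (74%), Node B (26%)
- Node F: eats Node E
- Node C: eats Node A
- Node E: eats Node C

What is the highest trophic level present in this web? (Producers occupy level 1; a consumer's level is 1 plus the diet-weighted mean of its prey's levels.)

Node C: 1 + 1 = 2
Node D: 1 + (0.74×2 + 0.26×1) = 2.74
Node E: 1 + 2 = 3
Node F: 1 + 3 = 4

4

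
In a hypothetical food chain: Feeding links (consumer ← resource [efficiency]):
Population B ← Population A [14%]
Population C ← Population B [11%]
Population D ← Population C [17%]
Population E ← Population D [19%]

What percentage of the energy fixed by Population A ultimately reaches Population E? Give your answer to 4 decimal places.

Product of link efficiencies: 0.14 × 0.11 × 0.17 × 0.19 = 0.00049742
As a percentage: 0.00049742 × 100 = 0.0497%

0.0497%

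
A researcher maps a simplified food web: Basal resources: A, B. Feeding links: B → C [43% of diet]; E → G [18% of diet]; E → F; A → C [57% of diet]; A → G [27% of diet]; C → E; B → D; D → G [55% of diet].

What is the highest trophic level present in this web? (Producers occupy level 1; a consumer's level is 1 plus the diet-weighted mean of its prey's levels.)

C: 1 + (0.43×1 + 0.57×1) = 2
D: 1 + 1 = 2
E: 1 + 2 = 3
F: 1 + 3 = 4
G: 1 + (0.27×1 + 0.18×3 + 0.55×2) = 2.91

4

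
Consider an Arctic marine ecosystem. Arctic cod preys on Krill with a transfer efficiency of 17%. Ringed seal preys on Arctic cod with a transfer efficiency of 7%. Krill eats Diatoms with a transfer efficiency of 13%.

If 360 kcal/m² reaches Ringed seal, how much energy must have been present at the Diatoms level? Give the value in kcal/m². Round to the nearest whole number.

232708 kcal/m²

Cumulative transfer efficiency: 0.13 × 0.17 × 0.07 = 0.001547
Diatoms energy = 360 / 0.001547 = 232708 kcal/m²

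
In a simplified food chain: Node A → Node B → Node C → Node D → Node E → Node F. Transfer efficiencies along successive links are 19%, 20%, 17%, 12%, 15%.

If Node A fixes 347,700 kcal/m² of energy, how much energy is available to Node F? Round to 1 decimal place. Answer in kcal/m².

40.4 kcal/m²

Node B: 347700 × 0.19 = 66063 kcal/m²
Node C: 66063 × 0.2 = 13212.6 kcal/m²
Node D: 13212.6 × 0.17 = 2246.142 kcal/m²
Node E: 2246.142 × 0.12 = 269.53704 kcal/m²
Node F: 269.53704 × 0.15 = 40.430556 kcal/m²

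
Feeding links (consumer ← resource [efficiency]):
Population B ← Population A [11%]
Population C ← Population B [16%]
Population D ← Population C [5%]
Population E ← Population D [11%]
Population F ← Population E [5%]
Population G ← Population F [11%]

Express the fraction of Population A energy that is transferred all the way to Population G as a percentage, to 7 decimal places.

Product of link efficiencies: 0.11 × 0.16 × 0.05 × 0.11 × 0.05 × 0.11 = 0.0000005324
As a percentage: 0.0000005324 × 100 = 0.0000532%

0.0000532%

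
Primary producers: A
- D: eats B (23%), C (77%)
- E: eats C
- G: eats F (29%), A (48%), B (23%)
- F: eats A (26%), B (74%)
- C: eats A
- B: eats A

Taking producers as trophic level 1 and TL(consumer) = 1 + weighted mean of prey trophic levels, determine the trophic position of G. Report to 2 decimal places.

2.73

B: 1 + 1 = 2
C: 1 + 1 = 2
D: 1 + (0.23×2 + 0.77×2) = 3
E: 1 + 2 = 3
F: 1 + (0.26×1 + 0.74×2) = 2.74
G: 1 + (0.29×2.74 + 0.48×1 + 0.23×2) = 2.7346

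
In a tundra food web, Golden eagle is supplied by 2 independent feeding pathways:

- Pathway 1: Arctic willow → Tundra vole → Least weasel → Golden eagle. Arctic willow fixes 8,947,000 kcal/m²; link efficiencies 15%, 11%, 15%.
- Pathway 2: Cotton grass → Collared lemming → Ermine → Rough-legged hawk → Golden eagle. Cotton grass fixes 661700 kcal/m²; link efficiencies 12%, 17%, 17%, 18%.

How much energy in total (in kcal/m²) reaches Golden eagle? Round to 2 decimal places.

Pathway 1: 8947000 × 0.15 × 0.11 × 0.15 = 22143.825 kcal/m²
Pathway 2: 661700 × 0.12 × 0.17 × 0.17 × 0.18 = 413.059608 kcal/m²
Total at Golden eagle: 22143.825 + 413.059608 = 22556.884608 kcal/m²

22556.88 kcal/m²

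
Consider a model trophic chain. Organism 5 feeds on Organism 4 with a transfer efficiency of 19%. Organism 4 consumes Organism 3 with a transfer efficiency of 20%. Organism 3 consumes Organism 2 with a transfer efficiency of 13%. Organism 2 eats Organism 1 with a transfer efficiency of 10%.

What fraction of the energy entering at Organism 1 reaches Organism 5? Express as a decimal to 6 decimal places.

Product of link efficiencies: 0.1 × 0.13 × 0.2 × 0.19 = 0.000494

0.000494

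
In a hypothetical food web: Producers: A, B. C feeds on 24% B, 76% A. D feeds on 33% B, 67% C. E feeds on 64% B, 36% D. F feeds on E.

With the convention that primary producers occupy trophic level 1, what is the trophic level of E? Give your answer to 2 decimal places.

C: 1 + (0.24×1 + 0.76×1) = 2
D: 1 + (0.33×1 + 0.67×2) = 2.67
E: 1 + (0.64×1 + 0.36×2.67) = 2.6012
F: 1 + 2.6012 = 3.6012

2.60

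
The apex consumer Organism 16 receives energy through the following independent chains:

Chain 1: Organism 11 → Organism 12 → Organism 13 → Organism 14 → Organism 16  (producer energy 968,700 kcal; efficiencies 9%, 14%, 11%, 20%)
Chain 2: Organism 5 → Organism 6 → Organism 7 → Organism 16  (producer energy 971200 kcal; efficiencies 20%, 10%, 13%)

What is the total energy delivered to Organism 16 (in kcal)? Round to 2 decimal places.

2793.64 kcal

Chain 1: 968700 × 0.09 × 0.14 × 0.11 × 0.2 = 268.52364 kcal
Chain 2: 971200 × 0.2 × 0.1 × 0.13 = 2525.12 kcal
Total at Organism 16: 268.52364 + 2525.12 = 2793.64364 kcal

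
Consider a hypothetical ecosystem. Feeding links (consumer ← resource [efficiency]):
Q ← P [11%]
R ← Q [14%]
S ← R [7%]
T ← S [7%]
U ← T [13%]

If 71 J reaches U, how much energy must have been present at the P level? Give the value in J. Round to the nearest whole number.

7237660 J

Cumulative transfer efficiency: 0.11 × 0.14 × 0.07 × 0.07 × 0.13 = 0.0000098098
P energy = 71 / 0.0000098098 = 7237660 J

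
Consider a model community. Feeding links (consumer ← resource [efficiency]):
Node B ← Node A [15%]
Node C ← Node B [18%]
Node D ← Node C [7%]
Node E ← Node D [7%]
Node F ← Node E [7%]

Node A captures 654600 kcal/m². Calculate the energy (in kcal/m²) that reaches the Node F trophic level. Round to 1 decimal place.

Node B: 654600 × 0.15 = 98190 kcal/m²
Node C: 98190 × 0.18 = 17674.2 kcal/m²
Node D: 17674.2 × 0.07 = 1237.194 kcal/m²
Node E: 1237.194 × 0.07 = 86.60358 kcal/m²
Node F: 86.60358 × 0.07 = 6.0622506 kcal/m²

6.1 kcal/m²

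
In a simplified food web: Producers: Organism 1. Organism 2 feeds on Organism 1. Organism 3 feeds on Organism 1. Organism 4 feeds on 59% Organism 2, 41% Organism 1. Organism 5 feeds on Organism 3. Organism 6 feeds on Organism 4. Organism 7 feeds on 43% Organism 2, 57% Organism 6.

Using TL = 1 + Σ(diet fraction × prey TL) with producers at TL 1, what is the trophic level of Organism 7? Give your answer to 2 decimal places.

3.91

Organism 2: 1 + 1 = 2
Organism 3: 1 + 1 = 2
Organism 4: 1 + (0.59×2 + 0.41×1) = 2.59
Organism 5: 1 + 2 = 3
Organism 6: 1 + 2.59 = 3.59
Organism 7: 1 + (0.43×2 + 0.57×3.59) = 3.9063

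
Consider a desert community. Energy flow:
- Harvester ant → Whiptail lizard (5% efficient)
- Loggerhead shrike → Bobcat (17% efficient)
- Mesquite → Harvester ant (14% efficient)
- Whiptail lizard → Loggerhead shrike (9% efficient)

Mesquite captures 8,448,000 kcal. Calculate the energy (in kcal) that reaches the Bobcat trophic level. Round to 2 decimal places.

904.78 kcal

Harvester ant: 8448000 × 0.14 = 1182720 kcal
Whiptail lizard: 1182720 × 0.05 = 59136 kcal
Loggerhead shrike: 59136 × 0.09 = 5322.24 kcal
Bobcat: 5322.24 × 0.17 = 904.7808 kcal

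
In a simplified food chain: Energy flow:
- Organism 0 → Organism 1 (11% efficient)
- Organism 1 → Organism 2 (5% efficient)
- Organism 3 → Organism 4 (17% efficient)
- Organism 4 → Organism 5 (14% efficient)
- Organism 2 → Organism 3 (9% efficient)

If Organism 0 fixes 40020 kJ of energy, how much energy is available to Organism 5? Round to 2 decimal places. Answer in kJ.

0.47 kJ

Organism 1: 40020 × 0.11 = 4402.2 kJ
Organism 2: 4402.2 × 0.05 = 220.11 kJ
Organism 3: 220.11 × 0.09 = 19.8099 kJ
Organism 4: 19.8099 × 0.17 = 3.367683 kJ
Organism 5: 3.367683 × 0.14 = 0.47147562 kJ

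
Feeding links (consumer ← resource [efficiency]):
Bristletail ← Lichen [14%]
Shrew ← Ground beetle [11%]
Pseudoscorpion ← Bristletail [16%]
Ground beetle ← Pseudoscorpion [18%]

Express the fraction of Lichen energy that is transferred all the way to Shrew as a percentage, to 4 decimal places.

Product of link efficiencies: 0.14 × 0.16 × 0.18 × 0.11 = 0.00044352
As a percentage: 0.00044352 × 100 = 0.0444%

0.0444%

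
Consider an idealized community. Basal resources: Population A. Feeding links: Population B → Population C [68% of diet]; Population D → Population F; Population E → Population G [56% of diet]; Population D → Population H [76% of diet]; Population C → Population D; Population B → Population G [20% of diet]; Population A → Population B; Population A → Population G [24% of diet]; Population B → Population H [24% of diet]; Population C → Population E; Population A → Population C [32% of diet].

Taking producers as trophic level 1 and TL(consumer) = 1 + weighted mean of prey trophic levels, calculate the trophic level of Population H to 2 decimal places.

4.28

Population B: 1 + 1 = 2
Population C: 1 + (0.68×2 + 0.32×1) = 2.68
Population D: 1 + 2.68 = 3.68
Population E: 1 + 2.68 = 3.68
Population F: 1 + 3.68 = 4.68
Population G: 1 + (0.2×2 + 0.56×3.68 + 0.24×1) = 3.7008
Population H: 1 + (0.24×2 + 0.76×3.68) = 4.2768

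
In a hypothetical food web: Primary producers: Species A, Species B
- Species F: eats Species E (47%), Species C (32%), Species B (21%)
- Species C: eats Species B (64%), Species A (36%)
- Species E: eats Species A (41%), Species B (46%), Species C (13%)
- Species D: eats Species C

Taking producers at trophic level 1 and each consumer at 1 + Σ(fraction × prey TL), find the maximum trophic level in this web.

Species C: 1 + (0.64×1 + 0.36×1) = 2
Species D: 1 + 2 = 3
Species E: 1 + (0.41×1 + 0.46×1 + 0.13×2) = 2.13
Species F: 1 + (0.47×2.13 + 0.32×2 + 0.21×1) = 2.8511

3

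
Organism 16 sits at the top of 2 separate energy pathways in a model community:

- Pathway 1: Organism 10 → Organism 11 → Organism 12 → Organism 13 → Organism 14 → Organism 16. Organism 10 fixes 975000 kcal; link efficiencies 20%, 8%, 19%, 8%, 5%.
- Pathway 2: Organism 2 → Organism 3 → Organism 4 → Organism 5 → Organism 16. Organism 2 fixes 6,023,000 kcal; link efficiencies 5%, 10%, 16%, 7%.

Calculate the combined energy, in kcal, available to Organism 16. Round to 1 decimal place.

349.1 kcal

Pathway 1: 975000 × 0.2 × 0.08 × 0.19 × 0.08 × 0.05 = 11.856 kcal
Pathway 2: 6023000 × 0.05 × 0.1 × 0.16 × 0.07 = 337.288 kcal
Total at Organism 16: 11.856 + 337.288 = 349.144 kcal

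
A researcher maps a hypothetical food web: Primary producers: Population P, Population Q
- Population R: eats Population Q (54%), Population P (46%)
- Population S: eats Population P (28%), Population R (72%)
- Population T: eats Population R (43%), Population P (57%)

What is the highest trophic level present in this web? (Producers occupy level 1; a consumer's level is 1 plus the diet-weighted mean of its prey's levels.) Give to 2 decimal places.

2.72

Population R: 1 + (0.54×1 + 0.46×1) = 2
Population S: 1 + (0.28×1 + 0.72×2) = 2.72
Population T: 1 + (0.43×2 + 0.57×1) = 2.43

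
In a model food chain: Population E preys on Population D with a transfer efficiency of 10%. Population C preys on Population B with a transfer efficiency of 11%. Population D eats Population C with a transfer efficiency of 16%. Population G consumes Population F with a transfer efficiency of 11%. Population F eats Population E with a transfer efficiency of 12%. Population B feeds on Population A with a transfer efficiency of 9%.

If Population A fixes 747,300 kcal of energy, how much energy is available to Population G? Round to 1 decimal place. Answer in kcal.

Population B: 747300 × 0.09 = 67257 kcal
Population C: 67257 × 0.11 = 7398.27 kcal
Population D: 7398.27 × 0.16 = 1183.7232 kcal
Population E: 1183.7232 × 0.1 = 118.37232 kcal
Population F: 118.37232 × 0.12 = 14.2046784 kcal
Population G: 14.2046784 × 0.11 = 1.562514624 kcal

1.6 kcal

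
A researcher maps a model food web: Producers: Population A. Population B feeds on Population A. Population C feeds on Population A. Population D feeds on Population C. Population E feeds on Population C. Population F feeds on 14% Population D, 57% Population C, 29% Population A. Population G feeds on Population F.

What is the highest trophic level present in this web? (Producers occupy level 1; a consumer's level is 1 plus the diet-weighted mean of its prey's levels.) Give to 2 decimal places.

3.85

Population B: 1 + 1 = 2
Population C: 1 + 1 = 2
Population D: 1 + 2 = 3
Population E: 1 + 2 = 3
Population F: 1 + (0.14×3 + 0.57×2 + 0.29×1) = 2.85
Population G: 1 + 2.85 = 3.85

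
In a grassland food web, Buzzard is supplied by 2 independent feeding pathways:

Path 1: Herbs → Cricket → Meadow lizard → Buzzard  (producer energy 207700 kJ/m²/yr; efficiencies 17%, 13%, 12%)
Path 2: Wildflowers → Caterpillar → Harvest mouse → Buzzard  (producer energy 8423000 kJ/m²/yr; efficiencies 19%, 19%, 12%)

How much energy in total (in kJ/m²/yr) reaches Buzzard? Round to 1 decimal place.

37039.3 kJ/m²/yr

Path 1: 207700 × 0.17 × 0.13 × 0.12 = 550.8204 kJ/m²/yr
Path 2: 8423000 × 0.19 × 0.19 × 0.12 = 36488.436 kJ/m²/yr
Total at Buzzard: 550.8204 + 36488.436 = 37039.2564 kJ/m²/yr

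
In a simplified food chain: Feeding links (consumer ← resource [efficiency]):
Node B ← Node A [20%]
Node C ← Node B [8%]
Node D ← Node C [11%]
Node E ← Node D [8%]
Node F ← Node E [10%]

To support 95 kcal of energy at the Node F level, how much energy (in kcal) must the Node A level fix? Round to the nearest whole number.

6747159 kcal

Cumulative transfer efficiency: 0.2 × 0.08 × 0.11 × 0.08 × 0.1 = 0.00001408
Node A energy = 95 / 0.00001408 = 6747159 kcal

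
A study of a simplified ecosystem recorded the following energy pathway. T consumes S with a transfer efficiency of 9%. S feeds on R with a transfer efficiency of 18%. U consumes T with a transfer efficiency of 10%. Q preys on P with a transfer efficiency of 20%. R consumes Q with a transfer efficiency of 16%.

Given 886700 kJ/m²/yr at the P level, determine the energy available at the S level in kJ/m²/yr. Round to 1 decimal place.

Q: 886700 × 0.2 = 177340 kJ/m²/yr
R: 177340 × 0.16 = 28374.4 kJ/m²/yr
S: 28374.4 × 0.18 = 5107.392 kJ/m²/yr

5107.4 kJ/m²/yr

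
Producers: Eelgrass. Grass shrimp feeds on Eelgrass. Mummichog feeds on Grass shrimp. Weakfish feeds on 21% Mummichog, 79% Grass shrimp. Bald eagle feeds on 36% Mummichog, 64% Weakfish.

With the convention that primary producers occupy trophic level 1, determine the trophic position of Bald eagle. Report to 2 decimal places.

4.13

Grass shrimp: 1 + 1 = 2
Mummichog: 1 + 2 = 3
Weakfish: 1 + (0.21×3 + 0.79×2) = 3.21
Bald eagle: 1 + (0.36×3 + 0.64×3.21) = 4.1344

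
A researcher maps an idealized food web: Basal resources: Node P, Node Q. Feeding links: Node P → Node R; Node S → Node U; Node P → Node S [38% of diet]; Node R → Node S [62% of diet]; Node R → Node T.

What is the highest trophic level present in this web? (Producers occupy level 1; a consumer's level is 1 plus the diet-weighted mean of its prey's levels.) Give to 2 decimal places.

Node R: 1 + 1 = 2
Node S: 1 + (0.62×2 + 0.38×1) = 2.62
Node T: 1 + 2 = 3
Node U: 1 + 2.62 = 3.62

3.62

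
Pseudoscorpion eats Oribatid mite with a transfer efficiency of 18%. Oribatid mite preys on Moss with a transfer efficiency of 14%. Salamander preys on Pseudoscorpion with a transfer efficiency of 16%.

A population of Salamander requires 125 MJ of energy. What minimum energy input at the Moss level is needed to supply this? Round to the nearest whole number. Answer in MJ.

Cumulative transfer efficiency: 0.14 × 0.18 × 0.16 = 0.004032
Moss energy = 125 / 0.004032 = 31002 MJ

31002 MJ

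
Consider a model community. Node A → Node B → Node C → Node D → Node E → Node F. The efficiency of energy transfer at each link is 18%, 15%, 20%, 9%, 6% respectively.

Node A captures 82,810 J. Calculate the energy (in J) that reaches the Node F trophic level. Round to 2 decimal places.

2.41 J

Node B: 82810 × 0.18 = 14905.8 J
Node C: 14905.8 × 0.15 = 2235.87 J
Node D: 2235.87 × 0.2 = 447.174 J
Node E: 447.174 × 0.09 = 40.24566 J
Node F: 40.24566 × 0.06 = 2.4147396 J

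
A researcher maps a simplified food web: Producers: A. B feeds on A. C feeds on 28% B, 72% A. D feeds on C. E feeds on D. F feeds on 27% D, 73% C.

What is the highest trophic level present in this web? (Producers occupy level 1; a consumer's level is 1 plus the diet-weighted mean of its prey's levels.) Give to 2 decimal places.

B: 1 + 1 = 2
C: 1 + (0.28×2 + 0.72×1) = 2.28
D: 1 + 2.28 = 3.28
E: 1 + 3.28 = 4.28
F: 1 + (0.27×3.28 + 0.73×2.28) = 3.55

4.28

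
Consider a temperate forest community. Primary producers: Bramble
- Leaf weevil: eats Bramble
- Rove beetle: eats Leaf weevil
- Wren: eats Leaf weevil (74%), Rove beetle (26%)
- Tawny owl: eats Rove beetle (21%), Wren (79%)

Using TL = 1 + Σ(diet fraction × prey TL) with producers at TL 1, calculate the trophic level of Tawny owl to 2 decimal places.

4.21

Leaf weevil: 1 + 1 = 2
Rove beetle: 1 + 2 = 3
Wren: 1 + (0.74×2 + 0.26×3) = 3.26
Tawny owl: 1 + (0.21×3 + 0.79×3.26) = 4.2054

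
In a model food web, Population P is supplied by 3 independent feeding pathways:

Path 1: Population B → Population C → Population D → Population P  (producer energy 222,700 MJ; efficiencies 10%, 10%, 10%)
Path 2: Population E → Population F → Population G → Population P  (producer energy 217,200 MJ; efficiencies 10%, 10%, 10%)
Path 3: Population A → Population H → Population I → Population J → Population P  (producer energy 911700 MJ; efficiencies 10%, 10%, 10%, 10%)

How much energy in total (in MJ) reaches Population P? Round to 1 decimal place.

531.1 MJ

Path 1: 222700 × 0.1 × 0.1 × 0.1 = 222.7 MJ
Path 2: 217200 × 0.1 × 0.1 × 0.1 = 217.2 MJ
Path 3: 911700 × 0.1 × 0.1 × 0.1 × 0.1 = 91.17 MJ
Total at Population P: 222.7 + 217.2 + 91.17 = 531.07 MJ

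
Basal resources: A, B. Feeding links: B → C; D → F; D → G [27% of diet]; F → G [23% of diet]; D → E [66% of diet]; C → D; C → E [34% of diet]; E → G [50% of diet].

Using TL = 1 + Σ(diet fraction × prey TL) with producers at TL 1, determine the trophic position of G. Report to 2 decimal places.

C: 1 + 1 = 2
D: 1 + 2 = 3
E: 1 + (0.66×3 + 0.34×2) = 3.66
F: 1 + 3 = 4
G: 1 + (0.23×4 + 0.27×3 + 0.5×3.66) = 4.56

4.56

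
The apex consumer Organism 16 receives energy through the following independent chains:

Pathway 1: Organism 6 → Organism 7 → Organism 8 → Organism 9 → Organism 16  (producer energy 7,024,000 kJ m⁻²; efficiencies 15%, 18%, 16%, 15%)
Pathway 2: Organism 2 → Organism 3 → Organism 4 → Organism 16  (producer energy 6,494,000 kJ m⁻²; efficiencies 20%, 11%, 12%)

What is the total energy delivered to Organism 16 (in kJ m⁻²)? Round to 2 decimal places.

21695.71 kJ m⁻²

Pathway 1: 7024000 × 0.15 × 0.18 × 0.16 × 0.15 = 4551.552 kJ m⁻²
Pathway 2: 6494000 × 0.2 × 0.11 × 0.12 = 17144.16 kJ m⁻²
Total at Organism 16: 4551.552 + 17144.16 = 21695.712 kJ m⁻²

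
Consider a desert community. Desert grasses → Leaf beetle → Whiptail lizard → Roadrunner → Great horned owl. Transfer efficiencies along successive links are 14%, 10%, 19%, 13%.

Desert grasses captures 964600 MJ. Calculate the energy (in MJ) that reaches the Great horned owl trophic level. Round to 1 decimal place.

333.6 MJ

Leaf beetle: 964600 × 0.14 = 135044 MJ
Whiptail lizard: 135044 × 0.1 = 13504.4 MJ
Roadrunner: 13504.4 × 0.19 = 2565.836 MJ
Great horned owl: 2565.836 × 0.13 = 333.55868 MJ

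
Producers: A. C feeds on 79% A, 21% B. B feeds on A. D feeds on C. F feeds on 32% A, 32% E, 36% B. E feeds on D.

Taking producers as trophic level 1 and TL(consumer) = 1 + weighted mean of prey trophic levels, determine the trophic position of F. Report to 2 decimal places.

3.39

B: 1 + 1 = 2
C: 1 + (0.79×1 + 0.21×2) = 2.21
D: 1 + 2.21 = 3.21
E: 1 + 3.21 = 4.21
F: 1 + (0.32×1 + 0.32×4.21 + 0.36×2) = 3.3872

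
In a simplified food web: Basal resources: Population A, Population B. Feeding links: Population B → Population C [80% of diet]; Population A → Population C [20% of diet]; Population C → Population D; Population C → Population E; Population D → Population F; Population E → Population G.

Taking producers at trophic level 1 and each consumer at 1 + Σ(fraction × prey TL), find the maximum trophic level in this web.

4

Population C: 1 + (0.8×1 + 0.2×1) = 2
Population D: 1 + 2 = 3
Population E: 1 + 2 = 3
Population F: 1 + 3 = 4
Population G: 1 + 3 = 4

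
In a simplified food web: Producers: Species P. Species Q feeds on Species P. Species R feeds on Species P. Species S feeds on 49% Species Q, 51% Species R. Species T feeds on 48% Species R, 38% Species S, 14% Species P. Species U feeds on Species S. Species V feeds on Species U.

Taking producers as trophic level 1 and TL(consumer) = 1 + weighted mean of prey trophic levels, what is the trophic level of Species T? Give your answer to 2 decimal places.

3.24

Species Q: 1 + 1 = 2
Species R: 1 + 1 = 2
Species S: 1 + (0.49×2 + 0.51×2) = 3
Species T: 1 + (0.48×2 + 0.38×3 + 0.14×1) = 3.24
Species U: 1 + 3 = 4
Species V: 1 + 4 = 5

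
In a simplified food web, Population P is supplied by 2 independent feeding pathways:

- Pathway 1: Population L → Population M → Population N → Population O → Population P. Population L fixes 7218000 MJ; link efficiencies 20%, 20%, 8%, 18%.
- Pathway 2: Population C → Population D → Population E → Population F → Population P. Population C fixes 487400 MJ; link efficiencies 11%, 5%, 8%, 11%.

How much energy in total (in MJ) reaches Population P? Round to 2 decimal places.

Pathway 1: 7218000 × 0.2 × 0.2 × 0.08 × 0.18 = 4157.568 MJ
Pathway 2: 487400 × 0.11 × 0.05 × 0.08 × 0.11 = 23.59016 MJ
Total at Population P: 4157.568 + 23.59016 = 4181.15816 MJ

4181.16 MJ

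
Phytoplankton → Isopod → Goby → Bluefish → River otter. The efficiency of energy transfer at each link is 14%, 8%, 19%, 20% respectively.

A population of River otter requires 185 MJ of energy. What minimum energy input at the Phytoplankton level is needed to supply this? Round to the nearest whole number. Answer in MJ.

Cumulative transfer efficiency: 0.14 × 0.08 × 0.19 × 0.2 = 0.0004256
Phytoplankton energy = 185 / 0.0004256 = 434680 MJ

434680 MJ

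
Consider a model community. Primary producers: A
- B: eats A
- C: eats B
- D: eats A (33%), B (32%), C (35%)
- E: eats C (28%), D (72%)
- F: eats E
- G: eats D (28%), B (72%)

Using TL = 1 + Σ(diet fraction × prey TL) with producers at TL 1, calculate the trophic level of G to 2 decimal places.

B: 1 + 1 = 2
C: 1 + 2 = 3
D: 1 + (0.33×1 + 0.32×2 + 0.35×3) = 3.02
E: 1 + (0.28×3 + 0.72×3.02) = 4.0144
F: 1 + 4.0144 = 5.0144
G: 1 + (0.28×3.02 + 0.72×2) = 3.2856

3.29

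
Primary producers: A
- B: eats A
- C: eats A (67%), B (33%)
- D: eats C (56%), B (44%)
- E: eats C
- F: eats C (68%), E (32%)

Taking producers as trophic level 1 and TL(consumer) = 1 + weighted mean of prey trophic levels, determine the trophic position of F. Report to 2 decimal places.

B: 1 + 1 = 2
C: 1 + (0.67×1 + 0.33×2) = 2.33
D: 1 + (0.56×2.33 + 0.44×2) = 3.1848
E: 1 + 2.33 = 3.33
F: 1 + (0.68×2.33 + 0.32×3.33) = 3.65

3.65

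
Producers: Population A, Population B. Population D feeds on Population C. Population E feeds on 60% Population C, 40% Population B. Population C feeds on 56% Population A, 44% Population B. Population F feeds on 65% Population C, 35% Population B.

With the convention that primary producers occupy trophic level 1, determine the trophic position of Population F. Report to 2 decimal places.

Population C: 1 + (0.56×1 + 0.44×1) = 2
Population D: 1 + 2 = 3
Population E: 1 + (0.6×2 + 0.4×1) = 2.6
Population F: 1 + (0.65×2 + 0.35×1) = 2.65

2.65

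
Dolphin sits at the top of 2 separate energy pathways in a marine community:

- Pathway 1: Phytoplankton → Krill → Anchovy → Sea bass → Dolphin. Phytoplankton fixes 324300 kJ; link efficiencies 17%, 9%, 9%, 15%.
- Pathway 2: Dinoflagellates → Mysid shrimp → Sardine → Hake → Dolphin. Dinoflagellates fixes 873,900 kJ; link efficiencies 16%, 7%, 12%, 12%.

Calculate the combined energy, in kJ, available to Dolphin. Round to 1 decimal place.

Pathway 1: 324300 × 0.17 × 0.09 × 0.09 × 0.15 = 66.984165 kJ
Pathway 2: 873900 × 0.16 × 0.07 × 0.12 × 0.12 = 140.942592 kJ
Total at Dolphin: 66.984165 + 140.942592 = 207.926757 kJ

207.9 kJ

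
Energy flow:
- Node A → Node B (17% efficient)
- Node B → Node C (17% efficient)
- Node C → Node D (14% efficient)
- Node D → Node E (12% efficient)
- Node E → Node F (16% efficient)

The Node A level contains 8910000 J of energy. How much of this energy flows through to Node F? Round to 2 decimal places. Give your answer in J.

692.16 J

Node B: 8910000 × 0.17 = 1514700 J
Node C: 1514700 × 0.17 = 257499 J
Node D: 257499 × 0.14 = 36049.86 J
Node E: 36049.86 × 0.12 = 4325.9832 J
Node F: 4325.9832 × 0.16 = 692.157312 J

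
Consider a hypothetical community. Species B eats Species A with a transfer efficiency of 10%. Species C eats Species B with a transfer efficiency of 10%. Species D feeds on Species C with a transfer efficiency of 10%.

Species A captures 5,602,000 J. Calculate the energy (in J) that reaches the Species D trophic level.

5602 J

Species B: 5602000 × 0.1 = 560200 J
Species C: 560200 × 0.1 = 56020 J
Species D: 56020 × 0.1 = 5602 J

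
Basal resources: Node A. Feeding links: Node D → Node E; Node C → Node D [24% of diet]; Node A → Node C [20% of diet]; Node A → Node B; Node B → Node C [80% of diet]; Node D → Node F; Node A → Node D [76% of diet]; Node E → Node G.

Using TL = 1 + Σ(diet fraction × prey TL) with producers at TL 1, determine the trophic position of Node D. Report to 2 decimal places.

Node B: 1 + 1 = 2
Node C: 1 + (0.2×1 + 0.8×2) = 2.8
Node D: 1 + (0.76×1 + 0.24×2.8) = 2.432
Node E: 1 + 2.432 = 3.432
Node F: 1 + 2.432 = 3.432
Node G: 1 + 3.432 = 4.432

2.43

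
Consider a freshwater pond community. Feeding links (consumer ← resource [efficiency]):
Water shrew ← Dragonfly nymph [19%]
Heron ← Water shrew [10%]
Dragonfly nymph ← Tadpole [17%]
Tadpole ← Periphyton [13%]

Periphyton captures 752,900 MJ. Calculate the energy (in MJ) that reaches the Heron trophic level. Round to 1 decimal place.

Tadpole: 752900 × 0.13 = 97877 MJ
Dragonfly nymph: 97877 × 0.17 = 16639.09 MJ
Water shrew: 16639.09 × 0.19 = 3161.4271 MJ
Heron: 3161.4271 × 0.1 = 316.14271 MJ

316.1 MJ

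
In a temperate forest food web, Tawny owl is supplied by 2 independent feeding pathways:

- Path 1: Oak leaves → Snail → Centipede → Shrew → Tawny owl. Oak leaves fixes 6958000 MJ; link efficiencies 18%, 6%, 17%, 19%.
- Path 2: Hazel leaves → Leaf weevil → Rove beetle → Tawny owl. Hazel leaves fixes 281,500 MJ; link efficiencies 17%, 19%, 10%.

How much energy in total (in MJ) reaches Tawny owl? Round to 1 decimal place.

3336.5 MJ

Path 1: 6958000 × 0.18 × 0.06 × 0.17 × 0.19 = 2427.22872 MJ
Path 2: 281500 × 0.17 × 0.19 × 0.1 = 909.245 MJ
Total at Tawny owl: 2427.22872 + 909.245 = 3336.47372 MJ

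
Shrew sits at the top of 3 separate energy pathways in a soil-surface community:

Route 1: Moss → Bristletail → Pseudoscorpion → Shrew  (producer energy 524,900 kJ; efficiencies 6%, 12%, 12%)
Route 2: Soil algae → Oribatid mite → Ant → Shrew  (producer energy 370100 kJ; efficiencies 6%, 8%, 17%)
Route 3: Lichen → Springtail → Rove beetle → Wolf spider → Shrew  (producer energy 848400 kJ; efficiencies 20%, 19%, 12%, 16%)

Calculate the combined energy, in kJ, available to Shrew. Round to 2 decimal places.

1374.51 kJ

Route 1: 524900 × 0.06 × 0.12 × 0.12 = 453.5136 kJ
Route 2: 370100 × 0.06 × 0.08 × 0.17 = 302.0016 kJ
Route 3: 848400 × 0.2 × 0.19 × 0.12 × 0.16 = 618.99264 kJ
Total at Shrew: 453.5136 + 302.0016 + 618.99264 = 1374.50784 kJ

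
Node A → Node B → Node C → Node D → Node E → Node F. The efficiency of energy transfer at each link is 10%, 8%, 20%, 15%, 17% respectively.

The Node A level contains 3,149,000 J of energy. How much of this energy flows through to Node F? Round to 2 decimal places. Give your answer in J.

Node B: 3149000 × 0.1 = 314900 J
Node C: 314900 × 0.08 = 25192 J
Node D: 25192 × 0.2 = 5038.4 J
Node E: 5038.4 × 0.15 = 755.76 J
Node F: 755.76 × 0.17 = 128.4792 J

128.48 J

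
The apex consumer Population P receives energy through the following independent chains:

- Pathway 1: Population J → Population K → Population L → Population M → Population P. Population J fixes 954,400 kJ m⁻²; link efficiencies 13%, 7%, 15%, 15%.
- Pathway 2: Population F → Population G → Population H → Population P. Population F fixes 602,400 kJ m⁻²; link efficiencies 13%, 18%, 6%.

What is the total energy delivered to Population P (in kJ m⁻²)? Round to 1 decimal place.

Pathway 1: 954400 × 0.13 × 0.07 × 0.15 × 0.15 = 195.4134 kJ m⁻²
Pathway 2: 602400 × 0.13 × 0.18 × 0.06 = 845.7696 kJ m⁻²
Total at Population P: 195.4134 + 845.7696 = 1041.183 kJ m⁻²

1041.2 kJ m⁻²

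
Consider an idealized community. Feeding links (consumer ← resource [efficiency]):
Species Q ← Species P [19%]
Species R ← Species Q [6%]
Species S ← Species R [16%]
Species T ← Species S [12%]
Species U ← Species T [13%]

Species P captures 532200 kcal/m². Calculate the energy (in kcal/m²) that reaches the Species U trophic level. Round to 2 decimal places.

15.14 kcal/m²

Species Q: 532200 × 0.19 = 101118 kcal/m²
Species R: 101118 × 0.06 = 6067.08 kcal/m²
Species S: 6067.08 × 0.16 = 970.7328 kcal/m²
Species T: 970.7328 × 0.12 = 116.487936 kcal/m²
Species U: 116.487936 × 0.13 = 15.14343168 kcal/m²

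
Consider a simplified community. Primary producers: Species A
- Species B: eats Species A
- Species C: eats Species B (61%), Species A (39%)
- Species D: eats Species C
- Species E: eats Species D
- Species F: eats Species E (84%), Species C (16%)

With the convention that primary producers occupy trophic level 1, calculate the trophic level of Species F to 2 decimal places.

Species B: 1 + 1 = 2
Species C: 1 + (0.61×2 + 0.39×1) = 2.61
Species D: 1 + 2.61 = 3.61
Species E: 1 + 3.61 = 4.61
Species F: 1 + (0.84×4.61 + 0.16×2.61) = 5.29

5.29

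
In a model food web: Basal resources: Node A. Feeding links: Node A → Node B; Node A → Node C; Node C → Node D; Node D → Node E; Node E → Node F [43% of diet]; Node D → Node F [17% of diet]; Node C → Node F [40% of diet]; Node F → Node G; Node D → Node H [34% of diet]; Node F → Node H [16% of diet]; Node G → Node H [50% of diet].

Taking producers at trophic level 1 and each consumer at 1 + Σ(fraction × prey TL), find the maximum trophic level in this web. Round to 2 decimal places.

Node B: 1 + 1 = 2
Node C: 1 + 1 = 2
Node D: 1 + 2 = 3
Node E: 1 + 3 = 4
Node F: 1 + (0.43×4 + 0.17×3 + 0.4×2) = 4.03
Node G: 1 + 4.03 = 5.03
Node H: 1 + (0.34×3 + 0.16×4.03 + 0.5×5.03) = 5.1798

5.18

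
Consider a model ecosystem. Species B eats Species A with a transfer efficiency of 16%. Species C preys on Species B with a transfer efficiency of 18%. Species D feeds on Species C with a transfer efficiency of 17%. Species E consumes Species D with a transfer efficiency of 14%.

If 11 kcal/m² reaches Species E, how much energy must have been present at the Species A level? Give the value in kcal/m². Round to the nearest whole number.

Cumulative transfer efficiency: 0.16 × 0.18 × 0.17 × 0.14 = 0.00068544
Species A energy = 11 / 0.00068544 = 16048 kcal/m²

16048 kcal/m²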